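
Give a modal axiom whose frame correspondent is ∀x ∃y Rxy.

The condition is seriality. The D schema □p → ◇p defines it.

□p → ◇p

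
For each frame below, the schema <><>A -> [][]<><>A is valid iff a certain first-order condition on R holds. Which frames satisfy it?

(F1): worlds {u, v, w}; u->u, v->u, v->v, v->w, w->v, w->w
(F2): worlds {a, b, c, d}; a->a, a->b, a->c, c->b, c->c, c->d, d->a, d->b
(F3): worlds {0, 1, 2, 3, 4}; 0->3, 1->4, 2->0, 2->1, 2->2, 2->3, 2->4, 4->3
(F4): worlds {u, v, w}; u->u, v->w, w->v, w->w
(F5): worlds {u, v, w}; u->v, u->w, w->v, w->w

This is the axiom for a generalized confluence (Geach) condition; its first-order frame correspondent is forall x forall y forall z ((x R^2 y & x R^2 z) -> exists w (y = w & z R^2 w)).
(F1): fails — vR²v, vR²u but no t with v=t and uR²t.
(F2): fails — aR²a, aR²b but no w with a=w and bR²w.
(F3): fails — 1R²3, 1R²3 but no w with 3=w and 3R²w.
(F4): satisfies the condition.
(F5): fails — uR²v, uR²v but no t with v=t and vR²t.
Valid on: (F4).

(F4)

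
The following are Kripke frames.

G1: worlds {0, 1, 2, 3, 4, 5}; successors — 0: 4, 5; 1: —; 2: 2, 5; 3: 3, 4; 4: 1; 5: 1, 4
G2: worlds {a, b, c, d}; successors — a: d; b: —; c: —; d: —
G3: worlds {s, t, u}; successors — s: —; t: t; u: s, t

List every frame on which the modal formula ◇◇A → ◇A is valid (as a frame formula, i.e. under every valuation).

Frame correspondent (Sahlqvist): ∀x ∀y (xR²y → ∃w (y = w ∧ xRw)) — i.e. a generalized confluence (Geach) condition.
G1: fails — 0R²1 but no w with 1=w and 0Rw.
G2: ✓.
G3: ✓.
Valid on: G2, G3.

G2, G3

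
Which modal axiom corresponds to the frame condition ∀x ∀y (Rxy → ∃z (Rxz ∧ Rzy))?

□□ψ → □ψ

The condition is density. The C4 schema □□ψ → □ψ defines it.
Suppose □□ψ→□ψ is valid. Take Rxy and set V(ψ)={w : xR²w}. Then □□ψ at x, so □ψ at x, so ψ at y, i.e. ∃z(Rxz∧Rzy).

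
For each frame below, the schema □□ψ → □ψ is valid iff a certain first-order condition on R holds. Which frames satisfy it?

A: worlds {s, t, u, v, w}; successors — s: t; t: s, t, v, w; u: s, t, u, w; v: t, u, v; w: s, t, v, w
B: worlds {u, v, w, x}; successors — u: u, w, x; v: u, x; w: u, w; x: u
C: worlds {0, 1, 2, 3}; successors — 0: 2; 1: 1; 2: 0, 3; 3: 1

A, B

This is the axiom for density; its first-order frame correspondent is ∀x ∀y (Rxy → ∃z (Rxz ∧ Rzy)).
A: holds.
B: holds.
C: fails — R02 but no z with R0z and Rz2.
Valid on: A, B.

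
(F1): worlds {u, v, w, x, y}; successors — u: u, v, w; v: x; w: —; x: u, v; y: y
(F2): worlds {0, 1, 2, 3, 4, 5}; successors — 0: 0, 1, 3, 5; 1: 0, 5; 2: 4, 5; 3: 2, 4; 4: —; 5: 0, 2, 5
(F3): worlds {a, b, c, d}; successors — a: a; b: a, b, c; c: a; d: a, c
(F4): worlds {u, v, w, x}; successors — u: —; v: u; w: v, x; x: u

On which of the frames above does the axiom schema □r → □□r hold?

(F3)

The schema corresponds to transitivity: ∀x ∀y ∀z (Rxy ∧ Ryz → Rxz).
(F1): fails — Ruv and Rvx but not Rux.
(F2): fails — R10 and R01 but not R11.
(F3): holds.
(F4): fails — Rwx and Rxu but not Rwu.
Valid on: (F3).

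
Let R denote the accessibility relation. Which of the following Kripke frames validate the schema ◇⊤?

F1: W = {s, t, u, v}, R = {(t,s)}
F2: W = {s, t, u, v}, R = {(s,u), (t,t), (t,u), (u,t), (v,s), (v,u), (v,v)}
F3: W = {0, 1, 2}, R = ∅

F2

The schema corresponds to seriality: ∀x ∃y Rxy.
F1: fails — world s has no successor.
F2: ✓.
F3: fails — world 0 has no successor.
Valid on: F2.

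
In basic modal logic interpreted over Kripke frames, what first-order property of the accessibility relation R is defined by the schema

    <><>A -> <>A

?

Equivalently (dual form): □A → □□A.
Suppose □A→□□A is valid. Take Rxy, Ryz and set V(A)={w : Rxw}. Then □A at x, so □□A at x, so □A at y, so A at z, i.e. Rxz.

transitivity: forall x forall y forall z (Rxy & Ryz -> Rxz)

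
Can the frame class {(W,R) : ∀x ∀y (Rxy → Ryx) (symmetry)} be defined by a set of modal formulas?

Definable; q → □◇q defines it

This is a Sahlqvist condition; the B axiom q → □◇q defines it.
Suppose q→□◇q is valid. Take Rxy and set V(q)={x}. Then q at x, so □◇q at x, so ◇q at y, so some z with Ryz has q; z=x, i.e. Ryx.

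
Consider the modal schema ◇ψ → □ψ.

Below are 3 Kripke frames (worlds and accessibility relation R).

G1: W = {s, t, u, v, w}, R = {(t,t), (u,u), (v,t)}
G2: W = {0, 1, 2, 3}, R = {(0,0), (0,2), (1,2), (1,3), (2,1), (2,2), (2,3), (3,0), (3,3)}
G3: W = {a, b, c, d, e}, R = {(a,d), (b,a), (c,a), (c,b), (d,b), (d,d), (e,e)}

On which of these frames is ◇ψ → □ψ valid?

G1

The schema corresponds to partial functionality: ∀x ∀y ∀z (Rxy ∧ Rxz → y = z).
G1: holds.
G2: fails — 0 sees both 0 and 2.
G3: fails — c sees both a and b.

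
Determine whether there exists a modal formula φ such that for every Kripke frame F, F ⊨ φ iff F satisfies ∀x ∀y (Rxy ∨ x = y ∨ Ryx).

Any modally definable frame class is closed under disjoint unions.
Take 4 disjoint single-world reflexive frames: each is trivially connected, but their disjoint union has 4 worlds with no edge between distinct components, so it is not connected.
So the class is not modally definable.

Not modally definable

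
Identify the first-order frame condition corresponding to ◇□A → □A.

The Euclidean property

This is a form of the 5 axiom.
Its frame correspondent is the Euclidean property — ∀x ∀y ∀z (Rxy ∧ Rxz → Ryz).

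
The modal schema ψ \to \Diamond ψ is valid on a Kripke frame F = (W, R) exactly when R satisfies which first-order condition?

reflexivity

This is a form of the T axiom.
Its frame correspondent is reflexivity — \forall x Rxx.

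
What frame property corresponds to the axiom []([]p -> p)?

shift-reflexivity

Suppose □(□p→p) is valid. Take Rxy and set V(p)={w : Ryw}. Then at y, □p holds; since □(□p→p) at x, □p→p at y, so p at y, i.e. Ryy.
The converse is a direct semantic check.
So the correspondent is shift-reflexivity.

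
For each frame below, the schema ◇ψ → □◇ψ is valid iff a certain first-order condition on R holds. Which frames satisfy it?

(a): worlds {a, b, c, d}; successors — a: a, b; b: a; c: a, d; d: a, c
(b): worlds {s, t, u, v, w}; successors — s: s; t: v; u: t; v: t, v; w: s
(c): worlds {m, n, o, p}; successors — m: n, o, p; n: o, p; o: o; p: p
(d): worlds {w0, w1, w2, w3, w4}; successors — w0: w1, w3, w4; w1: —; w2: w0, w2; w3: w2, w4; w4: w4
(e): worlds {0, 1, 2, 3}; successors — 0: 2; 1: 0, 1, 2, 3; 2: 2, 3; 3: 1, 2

none

Frame correspondent (Sahlqvist): ∀x ∀y ∀z (Rxy ∧ Rxz → Ryz) — i.e. the Euclidean property.
(a): fails — Rab and Rab but not Rbb.
(b): fails — Rut and Rut but not Rtt.
(c): fails — Rmo and Rmn but not Ron.
(d): fails — Rw0w4 and Rw0w1 but not Rw4w1.
(e): fails — R10 and R10 but not R00.
Valid on no frame.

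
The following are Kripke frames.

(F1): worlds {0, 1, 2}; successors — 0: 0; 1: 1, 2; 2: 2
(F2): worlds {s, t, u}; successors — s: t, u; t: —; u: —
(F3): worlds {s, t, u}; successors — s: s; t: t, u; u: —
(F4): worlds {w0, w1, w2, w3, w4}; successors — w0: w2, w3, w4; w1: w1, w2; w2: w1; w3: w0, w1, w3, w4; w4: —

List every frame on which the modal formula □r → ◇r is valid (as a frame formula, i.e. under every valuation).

The schema corresponds to seriality: ∀x ∃y Rxy.
(F1): condition met.
(F2): fails — world t has no successor.
(F3): fails — world u has no successor.
(F4): fails — world w4 has no successor.

(F1)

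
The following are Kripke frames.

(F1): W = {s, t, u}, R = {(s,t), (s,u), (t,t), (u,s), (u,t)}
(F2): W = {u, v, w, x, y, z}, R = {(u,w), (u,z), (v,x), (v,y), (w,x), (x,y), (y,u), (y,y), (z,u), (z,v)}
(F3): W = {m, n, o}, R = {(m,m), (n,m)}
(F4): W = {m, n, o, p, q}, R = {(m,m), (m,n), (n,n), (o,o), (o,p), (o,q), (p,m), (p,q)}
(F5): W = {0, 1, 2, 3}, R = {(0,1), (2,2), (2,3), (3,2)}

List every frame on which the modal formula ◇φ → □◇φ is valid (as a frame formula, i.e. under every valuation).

(F3)

Frame correspondent (Sahlqvist): ∀x ∀y ∀z (Rxy ∧ Rxz → Ryz) — i.e. the Euclidean property.
(F1): fails — Rsu and Rsu but not Ruu.
(F2): fails — Ruz and Ruz but not Rzz.
(F3): satisfies the condition.
(F4): fails — Rmn and Rmm but not Rnm.
(F5): fails — R01 and R01 but not R11.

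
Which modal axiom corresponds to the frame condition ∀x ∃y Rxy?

A defining formula is □ψ → ◇ψ (the D axiom).

□ψ → ◇ψ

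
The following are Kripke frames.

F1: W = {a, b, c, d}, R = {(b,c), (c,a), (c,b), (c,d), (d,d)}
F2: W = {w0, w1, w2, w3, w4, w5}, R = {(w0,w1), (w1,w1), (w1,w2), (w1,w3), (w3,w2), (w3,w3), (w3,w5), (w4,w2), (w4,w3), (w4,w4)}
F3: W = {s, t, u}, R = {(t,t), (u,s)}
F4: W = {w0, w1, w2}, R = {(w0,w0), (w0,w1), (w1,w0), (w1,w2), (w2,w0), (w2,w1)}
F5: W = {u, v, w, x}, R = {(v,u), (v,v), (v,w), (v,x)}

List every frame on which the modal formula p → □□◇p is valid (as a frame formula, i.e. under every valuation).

F3

Frame correspondent (Sahlqvist): ∀x ∀z (xR²z → ∃w (x = w ∧ zRw)) — i.e. a generalized confluence (Geach) condition.
F1: fails — bR²a but no w with b=w and aRw.
F2: fails — w0R²w1 but no w with w0=w and w1Rw.
F3: holds.
F4: fails — w1R²w1 but no w with w1=w and w1Rw.
F5: fails — vR²u but no t with v=t and uRt.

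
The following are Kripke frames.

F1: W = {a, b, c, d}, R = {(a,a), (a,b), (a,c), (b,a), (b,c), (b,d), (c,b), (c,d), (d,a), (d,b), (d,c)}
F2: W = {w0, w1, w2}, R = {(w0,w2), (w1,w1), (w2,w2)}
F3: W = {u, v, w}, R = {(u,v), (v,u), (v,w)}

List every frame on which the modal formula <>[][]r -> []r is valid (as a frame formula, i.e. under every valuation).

F1, F2

Frame correspondent (Sahlqvist): forall x forall y forall z ((xRy & xRz) -> exists w (y R^2 w & z = w)) — i.e. a generalized confluence (Geach) condition.
F1: holds.
F2: holds.
F3: fails — vRw, vRu but no t with wR²t and u=t.
Valid on: F1, F2.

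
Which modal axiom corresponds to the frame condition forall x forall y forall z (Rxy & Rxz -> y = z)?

A defining formula is ◇ψ → □ψ (the CD axiom).
Suppose ◇ψ→□ψ is valid. Take Rxy, Rxz and set V(ψ)={y}. Then ◇ψ at x, so □ψ at x, so ψ at z, i.e. z=y.

◇ψ → □ψ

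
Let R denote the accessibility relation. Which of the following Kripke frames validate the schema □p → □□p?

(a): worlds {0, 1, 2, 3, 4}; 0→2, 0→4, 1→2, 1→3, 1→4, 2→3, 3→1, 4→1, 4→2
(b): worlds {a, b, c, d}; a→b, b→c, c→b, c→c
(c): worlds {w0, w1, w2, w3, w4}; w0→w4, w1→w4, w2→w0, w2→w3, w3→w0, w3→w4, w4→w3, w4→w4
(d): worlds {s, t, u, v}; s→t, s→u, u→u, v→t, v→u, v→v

This is the axiom for transitivity; its first-order frame correspondent is ∀x ∀y ∀z (Rxy ∧ Ryz → Rxz).
(a): fails — R02 and R23 but not R03.
(b): fails — Rab and Rbc but not Rac.
(c): fails — Rw0w4 and Rw4w3 but not Rw0w3.
(d): condition met.
Valid on: (d).

(d)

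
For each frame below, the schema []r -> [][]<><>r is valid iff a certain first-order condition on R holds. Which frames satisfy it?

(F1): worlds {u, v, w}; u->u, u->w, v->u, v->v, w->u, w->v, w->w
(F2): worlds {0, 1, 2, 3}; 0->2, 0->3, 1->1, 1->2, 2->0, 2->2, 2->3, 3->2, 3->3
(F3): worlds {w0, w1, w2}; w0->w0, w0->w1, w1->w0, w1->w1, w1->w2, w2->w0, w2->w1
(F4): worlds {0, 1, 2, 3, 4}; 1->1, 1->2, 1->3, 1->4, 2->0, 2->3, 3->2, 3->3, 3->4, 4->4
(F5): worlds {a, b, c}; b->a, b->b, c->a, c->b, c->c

The schema corresponds to a generalized confluence (Geach) condition: forall x forall z (x R^2 z -> exists w (xRw & z R^2 w)).
(F1): condition met.
(F2): condition met.
(F3): condition met.
(F4): fails — 1R²0 but no w with 1Rw and 0R²w.
(F5): fails — bR²a but no w with bRw and aR²w.
Valid on: (F1), (F2), (F3).

(F1), (F2), (F3)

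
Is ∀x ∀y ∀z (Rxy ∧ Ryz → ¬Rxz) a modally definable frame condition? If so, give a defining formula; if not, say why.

If a class were modally definable it would be closed under surjective bounded morphisms (Goldblatt–Thomason).
The 3-cycle (worlds a,b,c with a→b→c→a) is intransitive. Mapping every world to a single reflexive point • is a surjective bounded morphism; the reflexive point is not intransitive (R••∧R•• but R••).
Hence intransitivity is not modally definable.

Not definable by any modal formula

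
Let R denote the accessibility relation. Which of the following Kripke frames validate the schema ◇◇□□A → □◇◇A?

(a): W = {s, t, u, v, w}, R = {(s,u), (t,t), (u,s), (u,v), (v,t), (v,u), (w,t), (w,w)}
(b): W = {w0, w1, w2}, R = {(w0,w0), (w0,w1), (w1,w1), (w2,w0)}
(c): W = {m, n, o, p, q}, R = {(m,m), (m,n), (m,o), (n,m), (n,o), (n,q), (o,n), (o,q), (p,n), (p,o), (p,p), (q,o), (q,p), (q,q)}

(b), (c)

Frame correspondent (Sahlqvist): ∀x ∀y ∀z ((xR²y ∧ xRz) → ∃w (yR²w ∧ zR²w)) — i.e. a generalized confluence (Geach) condition.
(a): fails — sR²s, sRu but no w* with sR²w* and uR²w*.
(b): condition met.
(c): condition met.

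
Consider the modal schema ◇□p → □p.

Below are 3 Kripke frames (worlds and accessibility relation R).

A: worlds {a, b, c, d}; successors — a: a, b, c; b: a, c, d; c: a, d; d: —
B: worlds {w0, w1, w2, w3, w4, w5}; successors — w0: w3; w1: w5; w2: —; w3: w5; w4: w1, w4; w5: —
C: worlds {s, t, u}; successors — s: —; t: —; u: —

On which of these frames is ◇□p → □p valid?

C

This is the axiom for the Euclidean property; its first-order frame correspondent is ∀x ∀y ∀z (Rxy ∧ Rxz → Ryz).
A: fails — Rab and Rab but not Rbb.
B: fails — Rw0w3 and Rw0w3 but not Rw3w3.
C: holds.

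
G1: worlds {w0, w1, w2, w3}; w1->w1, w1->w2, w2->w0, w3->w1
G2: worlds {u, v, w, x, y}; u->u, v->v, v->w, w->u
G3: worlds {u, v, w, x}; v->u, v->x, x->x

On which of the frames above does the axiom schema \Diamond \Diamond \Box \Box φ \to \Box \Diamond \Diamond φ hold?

G2

Frame correspondent (Sahlqvist): \forall x \forall y \forall z ((x R^2 y \wedge xRz) \to \exists w (y R^2 w \wedge z R^2 w)) — i.e. a generalized confluence (Geach) condition.
G1: fails — w1R²w0, w1Rw1 but no w with w0R²w and w1R²w.
G2: holds.
G3: fails — vR²x, vRu but no t with xR²t and uR²t.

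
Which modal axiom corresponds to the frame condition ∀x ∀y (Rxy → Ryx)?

r → □◇r

The condition is symmetry. The B schema r → □◇r defines it.
Suppose r→□◇r is valid. Take Rxy and set V(r)={x}. Then r at x, so □◇r at x, so ◇r at y, so some z with Ryz has r; z=x, i.e. Ryx.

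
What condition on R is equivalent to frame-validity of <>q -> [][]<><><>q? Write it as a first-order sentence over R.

This is a Sahlqvist (Geach-type) schema ◇^1□^0q → □^2◇^3q.
Minimal-valuation argument: fix x; take any y with xR^1y and any z with xR^2z. Set V(q) to the set of worlds R-reachable from y in exactly 0 steps. Then □^0q holds at y, so the antecedent holds at x; validity forces ◇^3q at z, giving a w with zR^3w and yR^0w.
First-order correspondent: forall x forall y forall z ((xRy & x R^2 z) -> exists w (y = w & z R^3 w)).

forall x forall y forall z ((xRy & x R^2 z) -> exists w (y = w & z R^3 w))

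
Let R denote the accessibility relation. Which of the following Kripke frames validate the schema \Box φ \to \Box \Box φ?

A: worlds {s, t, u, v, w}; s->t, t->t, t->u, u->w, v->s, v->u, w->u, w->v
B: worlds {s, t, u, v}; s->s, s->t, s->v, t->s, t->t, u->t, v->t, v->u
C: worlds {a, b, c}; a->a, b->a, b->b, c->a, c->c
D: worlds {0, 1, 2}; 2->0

C, D

Frame correspondent (Sahlqvist): \forall x \forall y \forall z (Rxy \wedge Ryz \to Rxz) — i.e. transitivity.
A: fails — Ruw and Rwu but not Ruu.
B: fails — Rut and Rts but not Rus.
C: condition met.
D: condition met.
Valid on: C, D.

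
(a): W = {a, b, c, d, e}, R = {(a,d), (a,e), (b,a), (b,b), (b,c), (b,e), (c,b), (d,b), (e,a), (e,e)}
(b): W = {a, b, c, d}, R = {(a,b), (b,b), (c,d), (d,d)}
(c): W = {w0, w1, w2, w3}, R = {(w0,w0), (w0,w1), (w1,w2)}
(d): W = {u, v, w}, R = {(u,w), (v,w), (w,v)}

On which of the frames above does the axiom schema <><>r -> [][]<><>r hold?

(b), (d)

The schema corresponds to a generalized confluence (Geach) condition: forall x forall y forall z ((x R^2 y & x R^2 z) -> exists w (y = w & z R^2 w)).
(a): fails — aR²b, aR²e but no w with b=w and eR²w.
(b): satisfies the condition.
(c): fails — w0R²w0, w0R²w1 but no w with w0=w and w1R²w.
(d): satisfies the condition.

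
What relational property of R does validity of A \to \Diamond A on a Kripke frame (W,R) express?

reflexivity

This is frame-equivalent to □A → A (substitute ¬A for A and contrapose).
Suppose □A→A is valid. At any x set V(A)={w : Rxw}. Then □A holds at x, so A holds at x, i.e. Rxx.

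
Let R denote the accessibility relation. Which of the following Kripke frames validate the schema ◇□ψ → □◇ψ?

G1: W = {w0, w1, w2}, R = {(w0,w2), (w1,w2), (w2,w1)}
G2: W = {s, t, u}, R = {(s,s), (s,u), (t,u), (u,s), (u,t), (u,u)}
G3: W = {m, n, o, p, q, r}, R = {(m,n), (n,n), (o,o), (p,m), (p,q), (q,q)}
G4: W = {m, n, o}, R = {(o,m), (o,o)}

G1, G2

Frame correspondent (Sahlqvist): ∀x ∀y ∀z (Rxy ∧ Rxz → ∃w (Ryw ∧ Rzw)) — i.e. convergence.
G1: ✓.
G2: ✓.
G3: fails — Rpm and Rpq but m and q have no common successor.
G4: fails — Roo and Rom but o and m have no common successor.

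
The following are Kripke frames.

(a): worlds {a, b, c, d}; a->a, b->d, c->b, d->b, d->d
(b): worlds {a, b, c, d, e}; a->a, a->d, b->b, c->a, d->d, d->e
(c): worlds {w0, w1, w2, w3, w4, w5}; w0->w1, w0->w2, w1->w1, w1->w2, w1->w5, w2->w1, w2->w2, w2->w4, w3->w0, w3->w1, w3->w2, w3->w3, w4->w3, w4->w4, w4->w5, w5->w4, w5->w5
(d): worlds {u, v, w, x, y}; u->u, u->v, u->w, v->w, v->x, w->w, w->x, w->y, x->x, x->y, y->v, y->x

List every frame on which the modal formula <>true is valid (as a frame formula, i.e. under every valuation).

The schema corresponds to seriality: forall x exists y Rxy.
(a): ✓.
(b): fails — world e has no successor.
(c): ✓.
(d): ✓.
Valid on: (a), (c), (d).

(a), (c), (d)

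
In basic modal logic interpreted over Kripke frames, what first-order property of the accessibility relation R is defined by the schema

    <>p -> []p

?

This schema is the CD axiom.
Its frame correspondent is partial functionality — forall x forall y forall z (Rxy & Rxz -> y = z).

Partial functionality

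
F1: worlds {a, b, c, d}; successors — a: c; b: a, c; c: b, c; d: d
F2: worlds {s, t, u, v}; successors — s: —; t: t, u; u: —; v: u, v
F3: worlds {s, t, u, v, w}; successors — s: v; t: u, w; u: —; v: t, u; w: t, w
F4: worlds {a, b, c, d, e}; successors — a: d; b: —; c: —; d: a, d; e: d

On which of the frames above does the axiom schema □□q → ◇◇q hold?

F1

The schema corresponds to a generalized confluence (Geach) condition: ∀x ∃w (xR²w ∧ xR²w).
F1: satisfies the condition.
F2: fails — at s but no w with sR²w and sR²w.
F3: fails — at u but no w* with uR²w* and uR²w*.
F4: fails — at b but no w with bR²w and bR²w.
Valid on: F1.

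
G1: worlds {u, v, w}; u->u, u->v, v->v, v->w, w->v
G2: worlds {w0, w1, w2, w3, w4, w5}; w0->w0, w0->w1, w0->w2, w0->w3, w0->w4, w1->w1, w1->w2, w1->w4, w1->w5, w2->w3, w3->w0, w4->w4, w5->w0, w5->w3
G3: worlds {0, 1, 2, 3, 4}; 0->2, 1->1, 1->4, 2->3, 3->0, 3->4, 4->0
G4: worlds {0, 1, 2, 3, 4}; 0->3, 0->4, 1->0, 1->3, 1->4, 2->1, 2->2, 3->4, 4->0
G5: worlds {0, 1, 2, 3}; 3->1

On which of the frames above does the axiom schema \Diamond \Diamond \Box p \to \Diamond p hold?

This is the axiom for a generalized confluence (Geach) condition; its first-order frame correspondent is \forall x \forall y (x R^2 y \to \exists w (yRw \wedge xRw)).
G1: holds.
G2: fails — w1R²w2 but no w with w2Rw and w1Rw.
G3: fails — 0R²3 but no w with 3Rw and 0Rw.
G4: fails — 0R²4 but no w with 4Rw and 0Rw.
G5: holds.

G1, G5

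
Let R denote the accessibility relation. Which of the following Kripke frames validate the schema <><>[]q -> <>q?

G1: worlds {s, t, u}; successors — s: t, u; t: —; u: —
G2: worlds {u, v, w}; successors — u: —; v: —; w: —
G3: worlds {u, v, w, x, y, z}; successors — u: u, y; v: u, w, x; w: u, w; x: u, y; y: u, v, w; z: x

The schema corresponds to a generalized confluence (Geach) condition: forall x forall y (x R^2 y -> exists w (yRw & xRw)).
G1: condition met.
G2: condition met.
G3: fails — zR²u but no t with uRt and zRt.

G1, G2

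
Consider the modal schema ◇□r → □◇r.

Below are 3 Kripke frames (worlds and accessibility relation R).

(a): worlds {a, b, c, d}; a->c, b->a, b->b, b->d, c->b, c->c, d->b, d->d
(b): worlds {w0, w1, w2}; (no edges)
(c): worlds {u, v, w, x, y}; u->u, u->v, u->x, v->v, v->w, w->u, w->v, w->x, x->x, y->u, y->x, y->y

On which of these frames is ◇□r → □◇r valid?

This is the axiom for convergence; its first-order frame correspondent is ∀x ∀y ∀z (Rxy ∧ Rxz → ∃w (Ryw ∧ Rzw)).
(a): fails — Rbb and Rba but b and a have no common successor.
(b): holds.
(c): fails — Ruv and Rux but v and x have no common successor.
Valid on: (b).

(b)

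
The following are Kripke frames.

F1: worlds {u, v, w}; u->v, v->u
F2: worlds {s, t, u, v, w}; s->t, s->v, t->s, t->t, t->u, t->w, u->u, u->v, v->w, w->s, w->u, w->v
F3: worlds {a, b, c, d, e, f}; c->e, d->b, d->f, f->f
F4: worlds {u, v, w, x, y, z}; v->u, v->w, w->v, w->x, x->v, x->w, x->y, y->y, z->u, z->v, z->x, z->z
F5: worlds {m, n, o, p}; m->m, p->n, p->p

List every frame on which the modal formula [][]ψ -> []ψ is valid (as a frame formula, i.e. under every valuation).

F5

The schema corresponds to density: forall x forall y (Rxy -> exists z (Rxz & Rzy)).
F1: fails — Ruv but no z with Ruz and Rzv.
F2: fails — Rvw but no z with Rvz and Rzw.
F3: fails — Rdb but no z with Rdz and Rzb.
F4: fails — Rwx but no t with Rwt and Rtx.
F5: condition met.
Valid on: F5.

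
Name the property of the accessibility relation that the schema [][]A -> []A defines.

density: forall x forall y (Rxy -> exists z (Rxz & Rzy))

Suppose □□A→□A is valid. Take Rxy and set V(A)={w : xR²w}. Then □□A at x, so □A at x, so A at y, i.e. ∃z(Rxz∧Rzy).
The converse is a direct semantic check.
Frame condition: forall x forall y (Rxy -> exists z (Rxz & Rzy)).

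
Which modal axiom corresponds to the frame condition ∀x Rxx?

The condition is reflexivity. The T schema □p → p defines it.
Suppose □p→p is valid. At any x set V(p)={w : Rxw}. Then □p holds at x, so p holds at x, i.e. Rxx.

□p → p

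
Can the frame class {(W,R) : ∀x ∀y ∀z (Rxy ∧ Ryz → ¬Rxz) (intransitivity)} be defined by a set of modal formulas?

If a class were modally definable it would be closed under surjective bounded morphisms (Goldblatt–Thomason).
The 5-cycle (worlds 0,1,2,3,4 with 0→1→2→3→4→0) is intransitive. Mapping every world to a single reflexive point • is a surjective bounded morphism; the reflexive point is not intransitive (R••∧R•• but R••).
So no modal formula (or set of formulas) defines exactly the intransitive frames.

Not modally definable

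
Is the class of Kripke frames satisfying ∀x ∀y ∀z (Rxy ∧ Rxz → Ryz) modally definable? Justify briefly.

Yes: it is the Euclidean property, defined by the 5 schema ◇r → □◇r.
Suppose ◇r→□◇r is valid. Take Rxy, Rxz and set V(r)={y}. Then ◇r at x, so □◇r at x, so ◇r at z, so some w with Rzw has r; w=y, i.e. Rzy. By symmetry of the argument, Ryz.

Yes, by ◇r → □◇r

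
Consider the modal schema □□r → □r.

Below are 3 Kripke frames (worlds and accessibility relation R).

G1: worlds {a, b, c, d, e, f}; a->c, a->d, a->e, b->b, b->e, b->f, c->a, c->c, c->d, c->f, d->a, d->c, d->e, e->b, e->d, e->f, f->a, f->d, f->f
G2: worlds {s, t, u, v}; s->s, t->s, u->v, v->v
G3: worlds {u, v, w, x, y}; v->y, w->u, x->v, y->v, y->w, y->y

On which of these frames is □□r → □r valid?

G1, G2

Frame correspondent (Sahlqvist): ∀x ∀y (Rxy → ∃z (Rxz ∧ Rzy)) — i.e. density.
G1: condition met.
G2: condition met.
G3: fails — Rwu but no z with Rwz and Rzu.
Valid on: G1, G2.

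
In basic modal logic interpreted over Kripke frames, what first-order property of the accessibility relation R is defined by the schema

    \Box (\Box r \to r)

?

shift-reflexivity: \forall x \forall y (Rxy \to Ryy)

This schema is the T□ axiom.
Its frame correspondent is shift-reflexivity — \forall x \forall y (Rxy \to Ryy).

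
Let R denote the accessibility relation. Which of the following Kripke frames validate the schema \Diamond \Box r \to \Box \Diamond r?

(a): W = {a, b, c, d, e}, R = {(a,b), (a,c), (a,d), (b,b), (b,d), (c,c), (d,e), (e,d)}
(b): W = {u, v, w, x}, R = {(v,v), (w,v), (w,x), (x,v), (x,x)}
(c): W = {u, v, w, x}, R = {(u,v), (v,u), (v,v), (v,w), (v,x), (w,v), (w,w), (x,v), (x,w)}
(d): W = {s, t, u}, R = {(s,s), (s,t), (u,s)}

The schema corresponds to convergence: \forall x \forall y \forall z (Rxy \wedge Rxz \to \exists w (Ryw \wedge Rzw)).
(a): fails — Rab and Rac but b and c have no common successor.
(b): ✓.
(c): ✓.
(d): fails — Rss and Rst but s and t have no common successor.
Valid on: (b), (c).

(b), (c)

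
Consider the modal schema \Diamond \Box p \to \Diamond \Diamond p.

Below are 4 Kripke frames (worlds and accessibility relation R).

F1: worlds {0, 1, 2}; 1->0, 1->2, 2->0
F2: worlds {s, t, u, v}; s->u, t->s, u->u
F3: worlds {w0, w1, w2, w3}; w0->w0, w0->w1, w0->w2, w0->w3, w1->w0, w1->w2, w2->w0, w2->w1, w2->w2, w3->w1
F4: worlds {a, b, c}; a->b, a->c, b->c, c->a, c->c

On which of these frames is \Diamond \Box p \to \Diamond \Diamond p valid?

This is the axiom for a generalized confluence (Geach) condition; its first-order frame correspondent is \forall x \forall y (xRy \to \exists w (yRw \wedge x R^2 w)).
F1: fails — 1R0 but no w with 0Rw and 1R²w.
F2: condition met.
F3: condition met.
F4: condition met.
Valid on: F2, F3, F4.

F2, F3, F4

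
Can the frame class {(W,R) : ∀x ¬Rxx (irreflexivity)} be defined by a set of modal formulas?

Not definable by any modal formula

Any modally definable frame class is closed under surjective bounded morphisms.
The 3-cycle (worlds w0,w1,w2 with w0→w1→w2→w0) is irreflexive, and the map sending every world to a single reflexive point • is a surjective bounded morphism (forth: every edge maps to (•,•); back: every world has a successor). So any modal formula valid on the 3-cycle is also valid on the reflexive point, which is not irreflexive.
So the class is not modally definable.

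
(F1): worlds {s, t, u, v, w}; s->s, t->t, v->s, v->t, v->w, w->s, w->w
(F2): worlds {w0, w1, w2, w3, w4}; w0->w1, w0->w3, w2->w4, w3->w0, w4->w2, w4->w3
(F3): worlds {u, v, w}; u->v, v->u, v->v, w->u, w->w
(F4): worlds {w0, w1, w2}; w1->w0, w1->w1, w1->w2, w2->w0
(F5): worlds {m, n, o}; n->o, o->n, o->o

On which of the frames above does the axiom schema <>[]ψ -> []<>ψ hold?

(F5)

Frame correspondent (Sahlqvist): forall x forall y forall z (Rxy & Rxz -> exists w (Ryw & Rzw)) — i.e. convergence.
(F1): fails — Rvw and Rvt but w and t have no common successor.
(F2): fails — Rw0w1 and Rw0w1 but w1 and w1 have no common successor.
(F3): fails — Rww and Rwu but w and u have no common successor.
(F4): fails — Rw1w2 and Rw1w0 but w2 and w0 have no common successor.
(F5): ✓.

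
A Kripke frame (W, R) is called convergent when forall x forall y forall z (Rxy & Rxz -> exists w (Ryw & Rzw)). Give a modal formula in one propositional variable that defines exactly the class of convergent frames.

◇□q → □◇q

This is convergence; the standard corresponding axiom is .2: ◇□q → □◇q.
Suppose ◇□q→□◇q is valid. Take Rxy, Rxz and set V(q)={w : Ryw}. Then □q at y so ◇□q at x, so □◇q at x, so ◇q at z, giving w with Rzw and Ryw.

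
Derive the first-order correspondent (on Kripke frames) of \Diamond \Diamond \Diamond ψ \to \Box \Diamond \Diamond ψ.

\forall x \forall y \forall z ((x R^3 y \wedge xRz) \to \exists w (y = w \wedge z R^2 w))

This is a Sahlqvist (Geach-type) schema ◇^3□^0ψ → □^1◇^2ψ.
First-order correspondent: \forall x \forall y \forall z ((x R^3 y \wedge xRz) \to \exists w (y = w \wedge z R^2 w)).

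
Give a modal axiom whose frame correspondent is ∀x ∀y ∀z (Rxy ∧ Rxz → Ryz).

A defining formula is ◇ψ → □◇ψ (the 5 axiom).
Suppose ◇ψ→□◇ψ is valid. Take Rxy, Rxz and set V(ψ)={y}. Then ◇ψ at x, so □◇ψ at x, so ◇ψ at z, so some w with Rzw has ψ; w=y, i.e. Rzy. By symmetry of the argument, Ryz.

◇ψ → □◇ψ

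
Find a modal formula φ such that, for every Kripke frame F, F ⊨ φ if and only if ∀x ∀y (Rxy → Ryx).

q → □◇q

A defining formula is q → □◇q (the B axiom).
Suppose q→□◇q is valid. Take Rxy and set V(q)={x}. Then q at x, so □◇q at x, so ◇q at y, so some z with Ryz has q; z=x, i.e. Ryx.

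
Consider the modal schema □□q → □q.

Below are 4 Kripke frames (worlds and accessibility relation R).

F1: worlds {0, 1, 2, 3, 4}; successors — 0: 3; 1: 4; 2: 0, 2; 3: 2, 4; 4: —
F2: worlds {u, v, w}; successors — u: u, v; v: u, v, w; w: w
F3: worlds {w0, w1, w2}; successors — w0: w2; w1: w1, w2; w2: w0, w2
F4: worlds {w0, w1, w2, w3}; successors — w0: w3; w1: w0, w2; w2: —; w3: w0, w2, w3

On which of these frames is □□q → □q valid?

F2, F3

The schema corresponds to density: ∀x ∀y (Rxy → ∃z (Rxz ∧ Rzy)).
F1: fails — R34 but no z with R3z and Rz4.
F2: satisfies the condition.
F3: satisfies the condition.
F4: fails — Rw1w2 but no z with Rw1z and Rzw2.
Valid on: F2, F3.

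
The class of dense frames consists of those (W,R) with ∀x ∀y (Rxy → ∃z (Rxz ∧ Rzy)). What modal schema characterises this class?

□□ψ → □ψ

The condition is density. The C4 schema □□ψ → □ψ defines it.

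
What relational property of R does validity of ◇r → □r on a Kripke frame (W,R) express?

Suppose ◇r→□r is valid. Take Rxy, Rxz and set V(r)={y}. Then ◇r at x, so □r at x, so r at z, i.e. z=y.
Conversely, on a frame with partial functionality the schema holds at every world under every valuation.
Frame condition: ∀x ∀y ∀z (Rxy ∧ Rxz → y = z).

partial functionality: ∀x ∀y ∀z (Rxy ∧ Rxz → y = z)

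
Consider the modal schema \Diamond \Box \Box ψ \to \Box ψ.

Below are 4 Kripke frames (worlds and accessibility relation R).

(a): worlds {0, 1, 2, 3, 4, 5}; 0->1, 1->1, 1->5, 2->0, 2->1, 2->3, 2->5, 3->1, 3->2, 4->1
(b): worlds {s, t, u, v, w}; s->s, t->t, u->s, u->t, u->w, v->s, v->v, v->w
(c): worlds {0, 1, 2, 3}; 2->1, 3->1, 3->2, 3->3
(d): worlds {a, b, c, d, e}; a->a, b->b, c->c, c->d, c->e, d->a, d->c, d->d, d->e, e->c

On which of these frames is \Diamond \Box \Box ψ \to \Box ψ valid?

none

Frame correspondent (Sahlqvist): \forall x \forall y \forall z ((xRy \wedge xRz) \to \exists w (y R^2 w \wedge z = w)) — i.e. a generalized confluence (Geach) condition.
(a): fails — 1R5, 1R1 but no w with 5R²w and 1=w.
(b): fails — uRs, uRt but no w* with sR²w* and t=w*.
(c): fails — 2R1, 2R1 but no w with 1R²w and 1=w.
(d): fails — dRa, dRc but no w with aR²w and c=w.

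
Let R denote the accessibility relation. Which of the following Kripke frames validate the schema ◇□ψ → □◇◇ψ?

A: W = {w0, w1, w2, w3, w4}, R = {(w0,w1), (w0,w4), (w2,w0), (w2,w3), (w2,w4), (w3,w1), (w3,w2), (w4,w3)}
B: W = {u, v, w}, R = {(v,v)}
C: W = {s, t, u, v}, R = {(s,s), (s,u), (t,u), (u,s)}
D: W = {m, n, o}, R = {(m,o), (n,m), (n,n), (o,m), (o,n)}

B, C

This is the axiom for a generalized confluence (Geach) condition; its first-order frame correspondent is ∀x ∀y ∀z ((xRy ∧ xRz) → ∃w (yRw ∧ zR²w)).
A: fails — w0Rw1, w0Rw1 but no w with w1Rw and w1R²w.
B: holds.
C: holds.
D: fails — nRm, nRm but no w with mRw and mR²w.
Valid on: B, C.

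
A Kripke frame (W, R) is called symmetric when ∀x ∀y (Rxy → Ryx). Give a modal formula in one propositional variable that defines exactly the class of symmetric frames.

The condition is symmetry. The B schema p → □◇p defines it.

p → □◇p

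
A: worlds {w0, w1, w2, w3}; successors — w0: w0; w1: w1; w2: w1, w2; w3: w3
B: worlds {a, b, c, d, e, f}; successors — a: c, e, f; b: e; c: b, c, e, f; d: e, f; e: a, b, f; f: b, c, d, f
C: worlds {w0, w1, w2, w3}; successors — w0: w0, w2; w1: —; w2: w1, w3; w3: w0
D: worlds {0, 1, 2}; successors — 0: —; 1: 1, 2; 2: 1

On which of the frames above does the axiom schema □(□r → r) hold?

This is the axiom for shift-reflexivity; its first-order frame correspondent is ∀x ∀y (Rxy → Ryy).
A: condition met.
B: fails — Rde but not Ree.
C: fails — Rw0w2 but not Rw2w2.
D: fails — R12 but not R22.
Valid on: A.

A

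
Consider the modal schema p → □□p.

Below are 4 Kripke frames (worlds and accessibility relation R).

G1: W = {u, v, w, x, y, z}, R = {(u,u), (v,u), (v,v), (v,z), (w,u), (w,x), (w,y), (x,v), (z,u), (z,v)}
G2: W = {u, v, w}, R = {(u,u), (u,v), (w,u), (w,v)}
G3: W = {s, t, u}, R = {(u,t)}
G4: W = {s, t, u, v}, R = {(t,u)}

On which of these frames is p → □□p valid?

G3, G4

This is the axiom for a generalized confluence (Geach) condition; its first-order frame correspondent is ∀x ∀z (xR²z → ∃w (x = w ∧ z = w)).
G1: fails — vR²u but v ≠ u.
G2: fails — uR²v but u ≠ v.
G3: holds.
G4: holds.
Valid on: G3, G4.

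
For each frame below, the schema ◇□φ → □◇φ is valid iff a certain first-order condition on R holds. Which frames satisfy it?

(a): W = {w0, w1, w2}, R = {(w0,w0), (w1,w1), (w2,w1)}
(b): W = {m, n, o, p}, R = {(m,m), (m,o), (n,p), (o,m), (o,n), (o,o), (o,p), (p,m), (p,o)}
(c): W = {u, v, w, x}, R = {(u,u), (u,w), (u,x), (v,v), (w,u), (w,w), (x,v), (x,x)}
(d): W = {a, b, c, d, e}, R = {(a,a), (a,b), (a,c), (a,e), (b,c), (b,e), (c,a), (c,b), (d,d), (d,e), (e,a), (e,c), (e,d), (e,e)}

The schema corresponds to convergence: ∀x ∀y ∀z (Rxy ∧ Rxz → ∃w (Ryw ∧ Rzw)).
(a): condition met.
(b): fails — Ron and Rom but n and m have no common successor.
(c): fails — Ruw and Rux but w and x have no common successor.
(d): fails — Rab and Rac but b and c have no common successor.

(a)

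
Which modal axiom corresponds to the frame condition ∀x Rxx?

□ψ → ψ

The condition is reflexivity. The T schema □ψ → ψ defines it.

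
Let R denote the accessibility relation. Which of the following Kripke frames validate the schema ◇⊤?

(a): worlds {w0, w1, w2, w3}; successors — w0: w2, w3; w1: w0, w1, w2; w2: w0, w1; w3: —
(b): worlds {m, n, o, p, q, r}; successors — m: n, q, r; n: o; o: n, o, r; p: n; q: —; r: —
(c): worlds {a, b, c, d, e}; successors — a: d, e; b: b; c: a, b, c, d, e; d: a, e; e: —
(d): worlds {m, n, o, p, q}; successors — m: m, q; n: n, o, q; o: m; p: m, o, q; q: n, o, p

(d)

The schema corresponds to seriality: ∀x ∃y Rxy.
(a): fails — world w3 has no successor.
(b): fails — world q has no successor.
(c): fails — world e has no successor.
(d): condition met.
Valid on: (d).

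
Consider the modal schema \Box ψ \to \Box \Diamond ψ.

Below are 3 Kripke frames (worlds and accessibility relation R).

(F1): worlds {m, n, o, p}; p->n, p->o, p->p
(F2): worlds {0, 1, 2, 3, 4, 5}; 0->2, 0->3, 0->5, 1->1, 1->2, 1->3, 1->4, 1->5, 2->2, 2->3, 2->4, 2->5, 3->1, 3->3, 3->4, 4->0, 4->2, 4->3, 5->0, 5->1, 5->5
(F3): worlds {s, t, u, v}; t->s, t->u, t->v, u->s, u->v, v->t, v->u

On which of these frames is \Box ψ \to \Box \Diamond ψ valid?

This is the axiom for a generalized confluence (Geach) condition; its first-order frame correspondent is \forall x \forall z (xRz \to \exists w (xRw \wedge zRw)).
(F1): fails — pRn but no w with pRw and nRw.
(F2): satisfies the condition.
(F3): fails — tRs but no w with tRw and sRw.

(F2)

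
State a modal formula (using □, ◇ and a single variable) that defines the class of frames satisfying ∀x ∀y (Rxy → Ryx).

The condition is symmetry. The B schema r → □◇r defines it.
Suppose r→□◇r is valid. Take Rxy and set V(r)={x}. Then r at x, so □◇r at x, so ◇r at y, so some z with Ryz has r; z=x, i.e. Ryx.

r → □◇r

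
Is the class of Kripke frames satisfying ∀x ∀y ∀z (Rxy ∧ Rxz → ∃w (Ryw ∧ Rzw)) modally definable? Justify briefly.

Yes: it is convergence, defined by the .2 schema ◇□p → □◇p.
Suppose ◇□p→□◇p is valid. Take Rxy, Rxz and set V(p)={w : Ryw}. Then □p at y so ◇□p at x, so □◇p at x, so ◇p at z, giving w with Rzw and Ryw.

Definable; ◇□p → □◇p defines it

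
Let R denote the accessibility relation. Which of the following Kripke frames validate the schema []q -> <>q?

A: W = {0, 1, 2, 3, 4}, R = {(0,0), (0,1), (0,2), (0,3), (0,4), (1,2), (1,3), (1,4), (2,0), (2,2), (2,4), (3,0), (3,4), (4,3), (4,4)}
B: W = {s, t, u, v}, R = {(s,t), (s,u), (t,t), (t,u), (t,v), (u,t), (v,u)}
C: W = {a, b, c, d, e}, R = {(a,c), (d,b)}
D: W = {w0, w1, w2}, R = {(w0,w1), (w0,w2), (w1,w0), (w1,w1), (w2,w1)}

Frame correspondent (Sahlqvist): forall x exists y Rxy — i.e. seriality.
A: ✓.
B: ✓.
C: fails — world b has no successor.
D: ✓.
Valid on: A, B, D.

A, B, D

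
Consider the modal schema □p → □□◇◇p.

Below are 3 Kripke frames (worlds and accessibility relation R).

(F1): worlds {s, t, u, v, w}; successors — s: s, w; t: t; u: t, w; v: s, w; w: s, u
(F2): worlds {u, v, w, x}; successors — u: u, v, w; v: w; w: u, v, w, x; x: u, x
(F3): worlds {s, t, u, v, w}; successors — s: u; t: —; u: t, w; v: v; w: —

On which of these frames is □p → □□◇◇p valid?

Frame correspondent (Sahlqvist): ∀x ∀z (xR²z → ∃w (xRw ∧ zR²w)) — i.e. a generalized confluence (Geach) condition.
(F1): fails — wR²t but no w* with wRw* and tR²w*.
(F2): satisfies the condition.
(F3): fails — sR²t but no w* with sRw* and tR²w*.
Valid on: (F2).

(F2)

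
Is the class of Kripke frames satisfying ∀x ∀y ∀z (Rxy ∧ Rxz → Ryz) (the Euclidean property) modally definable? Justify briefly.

Yes: it is the Euclidean property, defined by the 5 schema ◇r → □◇r.

Yes, by ◇r → □◇r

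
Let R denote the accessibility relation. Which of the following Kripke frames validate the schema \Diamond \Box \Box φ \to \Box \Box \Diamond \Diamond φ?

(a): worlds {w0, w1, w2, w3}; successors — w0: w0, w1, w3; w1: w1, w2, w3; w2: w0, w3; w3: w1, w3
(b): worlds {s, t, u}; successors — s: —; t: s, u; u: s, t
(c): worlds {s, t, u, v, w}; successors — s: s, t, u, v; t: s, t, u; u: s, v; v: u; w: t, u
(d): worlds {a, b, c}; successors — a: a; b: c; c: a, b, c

This is the axiom for a generalized confluence (Geach) condition; its first-order frame correspondent is \forall x \forall y \forall z ((xRy \wedge x R^2 z) \to \exists w (y R^2 w \wedge z R^2 w)).
(a): ✓.
(b): fails — tRs, tR²s but no w with sR²w and sR²w.
(c): ✓.
(d): ✓.
Valid on: (a), (c), (d).

(a), (c), (d)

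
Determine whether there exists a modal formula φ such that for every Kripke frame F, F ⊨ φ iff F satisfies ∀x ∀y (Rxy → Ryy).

Yes — defined by □(□r → r)

This is a Sahlqvist condition; the T□ axiom □(□r → r) defines it.
Suppose □(□r→r) is valid. Take Rxy and set V(r)={w : Ryw}. Then at y, □r holds; since □(□r→r) at x, □r→r at y, so r at y, i.e. Ryy.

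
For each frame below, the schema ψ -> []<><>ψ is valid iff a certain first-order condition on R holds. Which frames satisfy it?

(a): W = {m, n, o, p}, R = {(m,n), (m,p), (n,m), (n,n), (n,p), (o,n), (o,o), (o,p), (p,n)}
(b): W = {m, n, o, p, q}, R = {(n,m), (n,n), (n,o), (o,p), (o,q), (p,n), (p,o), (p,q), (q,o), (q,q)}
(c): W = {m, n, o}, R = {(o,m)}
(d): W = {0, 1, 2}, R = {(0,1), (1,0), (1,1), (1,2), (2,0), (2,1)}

(d)

Frame correspondent (Sahlqvist): forall x forall z (xRz -> exists w (x = w & z R^2 w)) — i.e. a generalized confluence (Geach) condition.
(a): fails — oRn but no w with o=w and nR²w.
(b): fails — nRm but no w with n=w and mR²w.
(c): fails — oRm but no w with o=w and mR²w.
(d): satisfies the condition.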